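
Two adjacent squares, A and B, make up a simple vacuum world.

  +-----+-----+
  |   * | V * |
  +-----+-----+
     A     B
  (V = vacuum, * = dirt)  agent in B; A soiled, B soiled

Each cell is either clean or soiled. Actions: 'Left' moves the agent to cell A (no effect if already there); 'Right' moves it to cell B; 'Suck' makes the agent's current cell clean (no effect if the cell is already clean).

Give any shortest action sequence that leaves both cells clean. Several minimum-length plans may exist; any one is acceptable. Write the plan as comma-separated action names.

1. Suck → (B; A:soiled, B:clean)
2. Left → (A; A:soiled, B:clean)
3. Suck → (A; A:clean, B:clean)
min 3: Suck B + move + Suck A

Suck, Left, Suck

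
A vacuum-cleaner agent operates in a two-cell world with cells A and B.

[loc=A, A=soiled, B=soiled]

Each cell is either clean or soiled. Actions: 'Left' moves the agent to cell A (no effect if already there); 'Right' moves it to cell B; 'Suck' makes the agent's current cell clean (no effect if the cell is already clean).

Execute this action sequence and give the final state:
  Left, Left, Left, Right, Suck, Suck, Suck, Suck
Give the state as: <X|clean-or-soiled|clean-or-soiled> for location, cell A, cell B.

<B|soiled|clean>

1) do Left; now <A|soiled|soiled>
2) do Left; now <A|soiled|soiled>
3) do Left; now <A|soiled|soiled>
4) do Right; now <B|soiled|soiled>
5) do Suck; now <B|soiled|clean>
6) do Suck; now <B|soiled|clean>
7) do Suck; now <B|soiled|clean>
8) do Suck; now <B|soiled|clean>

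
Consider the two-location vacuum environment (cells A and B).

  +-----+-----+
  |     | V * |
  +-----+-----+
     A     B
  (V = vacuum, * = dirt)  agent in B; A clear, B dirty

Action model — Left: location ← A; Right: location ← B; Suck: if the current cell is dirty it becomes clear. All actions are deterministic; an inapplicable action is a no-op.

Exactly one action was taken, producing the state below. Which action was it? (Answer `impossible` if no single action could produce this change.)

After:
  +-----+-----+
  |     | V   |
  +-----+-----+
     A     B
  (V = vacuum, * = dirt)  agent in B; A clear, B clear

try  Left: in A — A clear, B dirty
try Right: in B — A clear, B dirty
try  Suck: in B — A clear, B clear  ← match

Suck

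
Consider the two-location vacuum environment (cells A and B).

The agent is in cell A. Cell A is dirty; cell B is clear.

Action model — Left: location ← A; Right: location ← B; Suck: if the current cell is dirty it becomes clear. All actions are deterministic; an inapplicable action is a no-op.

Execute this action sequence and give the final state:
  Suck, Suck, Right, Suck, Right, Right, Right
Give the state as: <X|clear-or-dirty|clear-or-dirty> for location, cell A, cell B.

<B|clear|clear>

Suck (#1): <A|clear|clear>
Suck (#2): <A|clear|clear>
Right (#3): <B|clear|clear>
Suck (#4): <B|clear|clear>
Right (#5): <B|clear|clear>
Right (#6): <B|clear|clear>
Right (#7): <B|clear|clear>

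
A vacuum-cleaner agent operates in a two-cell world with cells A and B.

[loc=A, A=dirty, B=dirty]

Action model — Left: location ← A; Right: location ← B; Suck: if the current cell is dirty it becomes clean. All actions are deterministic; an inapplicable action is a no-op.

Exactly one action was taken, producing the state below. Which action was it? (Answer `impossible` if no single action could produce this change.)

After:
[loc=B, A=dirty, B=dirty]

Right

try  Left: <A|dirty|dirty>
try Right: <B|dirty|dirty>  ← match
try  Suck: <A|clean|dirty>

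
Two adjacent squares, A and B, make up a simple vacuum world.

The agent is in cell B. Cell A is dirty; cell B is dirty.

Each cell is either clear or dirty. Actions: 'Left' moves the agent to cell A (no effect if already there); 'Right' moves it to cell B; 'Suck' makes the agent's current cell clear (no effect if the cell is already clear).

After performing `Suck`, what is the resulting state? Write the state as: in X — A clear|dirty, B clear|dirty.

in B — A dirty, B clear

start: in B — A dirty, B dirty
Suck (#1): in B — A dirty, B clear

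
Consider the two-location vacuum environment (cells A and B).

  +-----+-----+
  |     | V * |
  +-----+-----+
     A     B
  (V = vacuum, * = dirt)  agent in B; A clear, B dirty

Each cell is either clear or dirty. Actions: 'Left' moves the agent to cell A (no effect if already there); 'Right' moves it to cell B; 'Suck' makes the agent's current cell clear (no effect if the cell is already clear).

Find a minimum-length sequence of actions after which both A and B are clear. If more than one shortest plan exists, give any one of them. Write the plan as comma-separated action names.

t=1 Suck ⇒ in B — A clear, B clear
min 1: B is dirty, one Suck

Suck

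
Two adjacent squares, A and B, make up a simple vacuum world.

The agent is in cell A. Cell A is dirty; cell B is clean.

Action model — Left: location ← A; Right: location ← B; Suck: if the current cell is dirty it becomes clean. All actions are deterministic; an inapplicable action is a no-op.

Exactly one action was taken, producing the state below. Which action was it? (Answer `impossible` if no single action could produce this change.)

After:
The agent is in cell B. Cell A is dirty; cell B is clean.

Right

try  Left: in A — A dirty, B clean
try Right: in B — A dirty, B clean  ← match
try  Suck: in A — A clean, B clean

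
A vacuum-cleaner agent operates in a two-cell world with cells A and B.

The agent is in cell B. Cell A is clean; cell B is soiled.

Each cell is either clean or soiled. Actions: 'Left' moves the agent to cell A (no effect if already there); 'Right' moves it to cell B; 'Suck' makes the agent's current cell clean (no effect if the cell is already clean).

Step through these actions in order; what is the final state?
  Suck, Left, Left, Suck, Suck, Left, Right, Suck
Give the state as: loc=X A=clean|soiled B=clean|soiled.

[1] after Suck: loc=B A=clean B=clean
[2] after Left: loc=A A=clean B=clean
[3] after Left: loc=A A=clean B=clean
[4] after Suck: loc=A A=clean B=clean
[5] after Suck: loc=A A=clean B=clean
[6] after Left: loc=A A=clean B=clean
[7] after Right: loc=B A=clean B=clean
[8] after Suck: loc=B A=clean B=clean

loc=B A=clean B=clean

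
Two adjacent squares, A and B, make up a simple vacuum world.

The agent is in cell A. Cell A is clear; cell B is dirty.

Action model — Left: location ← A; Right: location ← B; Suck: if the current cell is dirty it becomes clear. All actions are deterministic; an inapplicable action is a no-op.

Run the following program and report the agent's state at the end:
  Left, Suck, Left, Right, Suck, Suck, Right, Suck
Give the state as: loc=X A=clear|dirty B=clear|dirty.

[1] after Left: loc=A A=clear B=dirty
[2] after Suck: loc=A A=clear B=dirty
[3] after Left: loc=A A=clear B=dirty
[4] after Right: loc=B A=clear B=dirty
[5] after Suck: loc=B A=clear B=clear
[6] after Suck: loc=B A=clear B=clear
[7] after Right: loc=B A=clear B=clear
[8] after Suck: loc=B A=clear B=clear

loc=B A=clear B=clear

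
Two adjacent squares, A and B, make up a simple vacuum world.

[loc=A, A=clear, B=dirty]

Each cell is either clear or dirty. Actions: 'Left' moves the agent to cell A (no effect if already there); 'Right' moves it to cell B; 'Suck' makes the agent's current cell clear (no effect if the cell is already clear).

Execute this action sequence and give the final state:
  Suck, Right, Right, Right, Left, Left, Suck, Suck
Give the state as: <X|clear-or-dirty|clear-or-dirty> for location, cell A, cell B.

<A|clear|dirty>

1) do Suck; now <A|clear|dirty>
2) do Right; now <B|clear|dirty>
3) do Right; now <B|clear|dirty>
4) do Right; now <B|clear|dirty>
5) do Left; now <A|clear|dirty>
6) do Left; now <A|clear|dirty>
7) do Suck; now <A|clear|dirty>
8) do Suck; now <A|clear|dirty>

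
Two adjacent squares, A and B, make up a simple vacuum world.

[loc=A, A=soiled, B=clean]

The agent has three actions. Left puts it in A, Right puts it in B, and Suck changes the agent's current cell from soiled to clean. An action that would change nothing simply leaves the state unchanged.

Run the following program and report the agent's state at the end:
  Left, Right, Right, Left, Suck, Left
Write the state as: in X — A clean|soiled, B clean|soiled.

1) do Left; now in A — A soiled, B clean
2) do Right; now in B — A soiled, B clean
3) do Right; now in B — A soiled, B clean
4) do Left; now in A — A soiled, B clean
5) do Suck; now in A — A clean, B clean
6) do Left; now in A — A clean, B clean

in A — A clean, B clean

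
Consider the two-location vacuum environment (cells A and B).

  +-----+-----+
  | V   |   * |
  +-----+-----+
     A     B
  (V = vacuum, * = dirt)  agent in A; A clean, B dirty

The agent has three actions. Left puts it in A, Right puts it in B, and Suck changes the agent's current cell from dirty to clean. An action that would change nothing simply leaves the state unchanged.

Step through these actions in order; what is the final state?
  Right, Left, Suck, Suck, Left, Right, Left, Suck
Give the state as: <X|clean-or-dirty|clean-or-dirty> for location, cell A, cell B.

t=1 Right ⇒ <B|clean|dirty>
t=2 Left ⇒ <A|clean|dirty>
t=3 Suck ⇒ <A|clean|dirty>
t=4 Suck ⇒ <A|clean|dirty>
t=5 Left ⇒ <A|clean|dirty>
t=6 Right ⇒ <B|clean|dirty>
t=7 Left ⇒ <A|clean|dirty>
t=8 Suck ⇒ <A|clean|dirty>

<A|clean|dirty>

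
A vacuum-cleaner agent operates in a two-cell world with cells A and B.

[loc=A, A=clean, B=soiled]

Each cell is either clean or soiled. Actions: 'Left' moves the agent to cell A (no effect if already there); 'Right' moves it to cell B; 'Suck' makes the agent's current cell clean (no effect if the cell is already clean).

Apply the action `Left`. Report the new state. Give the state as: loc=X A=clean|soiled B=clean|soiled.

loc=A A=clean B=soiled

start: loc=A A=clean B=soiled
Left (#1): loc=A A=clean B=soiled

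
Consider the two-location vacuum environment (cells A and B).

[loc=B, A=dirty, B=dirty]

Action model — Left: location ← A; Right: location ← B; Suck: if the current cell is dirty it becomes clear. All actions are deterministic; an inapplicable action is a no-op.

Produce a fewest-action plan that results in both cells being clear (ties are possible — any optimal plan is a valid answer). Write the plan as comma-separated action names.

1) do Suck; now <B|dirty|clear>
2) do Left; now <A|dirty|clear>
3) do Suck; now <A|clear|clear>
min 3: Suck B + move + Suck A

Suck, Left, Suck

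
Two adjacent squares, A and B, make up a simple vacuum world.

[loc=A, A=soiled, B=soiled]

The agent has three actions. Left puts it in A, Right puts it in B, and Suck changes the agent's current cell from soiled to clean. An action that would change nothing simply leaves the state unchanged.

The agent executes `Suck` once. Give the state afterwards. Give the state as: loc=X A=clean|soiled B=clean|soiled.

start: loc=A A=soiled B=soiled
Suck (#1): loc=A A=clean B=soiled

loc=A A=clean B=soiled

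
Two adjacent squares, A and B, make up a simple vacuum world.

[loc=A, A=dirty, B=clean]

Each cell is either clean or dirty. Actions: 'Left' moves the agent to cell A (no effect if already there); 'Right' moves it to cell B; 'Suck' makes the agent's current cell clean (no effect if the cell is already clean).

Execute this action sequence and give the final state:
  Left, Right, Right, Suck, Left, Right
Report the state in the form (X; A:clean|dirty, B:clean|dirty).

(B; A:dirty, B:clean)

1. Left → (A; A:dirty, B:clean)
2. Right → (B; A:dirty, B:clean)
3. Right → (B; A:dirty, B:clean)
4. Suck → (B; A:dirty, B:clean)
5. Left → (A; A:dirty, B:clean)
6. Right → (B; A:dirty, B:clean)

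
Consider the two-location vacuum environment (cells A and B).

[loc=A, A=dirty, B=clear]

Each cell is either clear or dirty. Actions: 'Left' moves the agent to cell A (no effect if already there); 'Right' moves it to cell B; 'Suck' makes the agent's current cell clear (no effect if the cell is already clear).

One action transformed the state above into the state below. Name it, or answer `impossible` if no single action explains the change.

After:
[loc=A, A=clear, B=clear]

try  Left: in A — A dirty, B clear
try Right: in B — A dirty, B clear
try  Suck: in A — A clear, B clear  ← match

Suck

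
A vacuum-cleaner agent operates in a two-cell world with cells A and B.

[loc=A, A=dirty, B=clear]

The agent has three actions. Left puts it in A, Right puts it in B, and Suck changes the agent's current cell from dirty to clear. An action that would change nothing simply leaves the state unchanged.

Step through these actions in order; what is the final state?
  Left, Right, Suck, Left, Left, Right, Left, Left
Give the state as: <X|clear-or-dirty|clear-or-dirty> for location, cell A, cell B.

<A|dirty|clear>

1) do Left; now <A|dirty|clear>
2) do Right; now <B|dirty|clear>
3) do Suck; now <B|dirty|clear>
4) do Left; now <A|dirty|clear>
5) do Left; now <A|dirty|clear>
6) do Right; now <B|dirty|clear>
7) do Left; now <A|dirty|clear>
8) do Left; now <A|dirty|clear>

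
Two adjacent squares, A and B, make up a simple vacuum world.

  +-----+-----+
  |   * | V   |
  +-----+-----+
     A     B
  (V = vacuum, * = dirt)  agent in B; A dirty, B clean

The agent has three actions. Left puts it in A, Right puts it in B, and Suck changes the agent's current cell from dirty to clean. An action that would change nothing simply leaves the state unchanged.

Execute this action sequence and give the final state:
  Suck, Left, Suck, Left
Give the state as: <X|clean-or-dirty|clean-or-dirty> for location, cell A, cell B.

t=1 Suck ⇒ <B|dirty|clean>
t=2 Left ⇒ <A|dirty|clean>
t=3 Suck ⇒ <A|clean|clean>
t=4 Left ⇒ <A|clean|clean>

<A|clean|clean>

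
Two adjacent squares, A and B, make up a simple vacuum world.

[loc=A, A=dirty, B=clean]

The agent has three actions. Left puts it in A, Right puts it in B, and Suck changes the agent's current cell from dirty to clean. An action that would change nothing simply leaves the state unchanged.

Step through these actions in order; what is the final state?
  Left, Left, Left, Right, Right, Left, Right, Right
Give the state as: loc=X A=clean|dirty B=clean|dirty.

loc=B A=dirty B=clean

1. Left → loc=A A=dirty B=clean
2. Left → loc=A A=dirty B=clean
3. Left → loc=A A=dirty B=clean
4. Right → loc=B A=dirty B=clean
5. Right → loc=B A=dirty B=clean
6. Left → loc=A A=dirty B=clean
7. Right → loc=B A=dirty B=clean
8. Right → loc=B A=dirty B=clean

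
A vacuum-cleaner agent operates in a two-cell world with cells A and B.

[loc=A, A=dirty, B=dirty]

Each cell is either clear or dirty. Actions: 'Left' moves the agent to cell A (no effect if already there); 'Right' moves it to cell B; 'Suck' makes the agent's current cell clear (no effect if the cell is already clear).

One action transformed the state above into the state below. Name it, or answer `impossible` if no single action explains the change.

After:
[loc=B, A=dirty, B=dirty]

try  Left: <A|dirty|dirty>
try Right: <B|dirty|dirty>  ← match
try  Suck: <A|clear|dirty>

Right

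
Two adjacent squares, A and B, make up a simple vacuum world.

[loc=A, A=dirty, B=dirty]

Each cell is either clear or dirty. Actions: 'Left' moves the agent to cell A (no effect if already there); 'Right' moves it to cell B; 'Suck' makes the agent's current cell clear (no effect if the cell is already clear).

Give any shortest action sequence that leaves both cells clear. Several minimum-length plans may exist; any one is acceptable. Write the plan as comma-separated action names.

Suck, Right, Suck

step 1/3 (Suck): (A; A:clear, B:dirty)
step 2/3 (Right): (B; A:clear, B:dirty)
step 3/3 (Suck): (B; A:clear, B:clear)
min 3: Suck A + move + Suck B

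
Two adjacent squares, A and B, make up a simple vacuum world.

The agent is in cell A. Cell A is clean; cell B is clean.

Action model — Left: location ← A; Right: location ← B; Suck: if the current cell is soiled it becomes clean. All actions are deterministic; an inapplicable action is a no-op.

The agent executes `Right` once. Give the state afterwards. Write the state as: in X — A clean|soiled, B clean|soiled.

start: in A — A clean, B clean
[1] after Right: in B — A clean, B clean

in B — A clean, B clean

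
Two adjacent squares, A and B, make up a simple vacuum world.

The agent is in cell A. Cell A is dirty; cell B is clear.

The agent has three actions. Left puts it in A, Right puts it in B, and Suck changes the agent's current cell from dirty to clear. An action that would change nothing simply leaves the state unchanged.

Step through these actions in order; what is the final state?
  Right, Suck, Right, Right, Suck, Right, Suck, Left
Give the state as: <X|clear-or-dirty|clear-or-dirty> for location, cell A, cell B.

<A|dirty|clear>

Right (#1): <B|dirty|clear>
Suck (#2): <B|dirty|clear>
Right (#3): <B|dirty|clear>
Right (#4): <B|dirty|clear>
Suck (#5): <B|dirty|clear>
Right (#6): <B|dirty|clear>
Suck (#7): <B|dirty|clear>
Left (#8): <A|dirty|clear>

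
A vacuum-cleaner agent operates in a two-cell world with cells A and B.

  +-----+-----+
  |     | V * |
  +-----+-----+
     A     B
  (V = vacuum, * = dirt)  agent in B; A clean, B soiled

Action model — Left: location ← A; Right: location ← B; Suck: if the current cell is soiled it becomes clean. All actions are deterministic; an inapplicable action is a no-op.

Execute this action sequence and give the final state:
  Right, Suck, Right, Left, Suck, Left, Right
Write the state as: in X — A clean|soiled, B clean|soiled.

t=1 Right ⇒ in B — A clean, B soiled
t=2 Suck ⇒ in B — A clean, B clean
t=3 Right ⇒ in B — A clean, B clean
t=4 Left ⇒ in A — A clean, B clean
t=5 Suck ⇒ in A — A clean, B clean
t=6 Left ⇒ in A — A clean, B clean
t=7 Right ⇒ in B — A clean, B clean

in B — A clean, B clean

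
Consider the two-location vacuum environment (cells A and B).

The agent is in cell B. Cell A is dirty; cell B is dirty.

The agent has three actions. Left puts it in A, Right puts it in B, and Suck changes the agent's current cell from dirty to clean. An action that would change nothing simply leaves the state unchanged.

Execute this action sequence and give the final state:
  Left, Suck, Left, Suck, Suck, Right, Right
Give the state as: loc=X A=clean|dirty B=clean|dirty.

Left (#1): loc=A A=dirty B=dirty
Suck (#2): loc=A A=clean B=dirty
Left (#3): loc=A A=clean B=dirty
Suck (#4): loc=A A=clean B=dirty
Suck (#5): loc=A A=clean B=dirty
Right (#6): loc=B A=clean B=dirty
Right (#7): loc=B A=clean B=dirty

loc=B A=clean B=dirty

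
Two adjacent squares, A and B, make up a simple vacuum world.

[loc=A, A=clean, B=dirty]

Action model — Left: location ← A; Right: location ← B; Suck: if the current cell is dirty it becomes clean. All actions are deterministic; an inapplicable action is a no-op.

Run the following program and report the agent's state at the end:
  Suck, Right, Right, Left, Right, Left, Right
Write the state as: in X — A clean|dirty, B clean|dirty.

Suck (#1): in A — A clean, B dirty
Right (#2): in B — A clean, B dirty
Right (#3): in B — A clean, B dirty
Left (#4): in A — A clean, B dirty
Right (#5): in B — A clean, B dirty
Left (#6): in A — A clean, B dirty
Right (#7): in B — A clean, B dirty

in B — A clean, B dirty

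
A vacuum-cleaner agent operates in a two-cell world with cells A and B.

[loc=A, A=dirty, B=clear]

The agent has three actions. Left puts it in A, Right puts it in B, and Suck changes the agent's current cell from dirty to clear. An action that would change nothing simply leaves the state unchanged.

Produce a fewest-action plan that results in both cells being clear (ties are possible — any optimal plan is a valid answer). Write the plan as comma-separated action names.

step 1/1 (Suck): (A; A:clear, B:clear)
min 1: A is dirty, one Suck

Suck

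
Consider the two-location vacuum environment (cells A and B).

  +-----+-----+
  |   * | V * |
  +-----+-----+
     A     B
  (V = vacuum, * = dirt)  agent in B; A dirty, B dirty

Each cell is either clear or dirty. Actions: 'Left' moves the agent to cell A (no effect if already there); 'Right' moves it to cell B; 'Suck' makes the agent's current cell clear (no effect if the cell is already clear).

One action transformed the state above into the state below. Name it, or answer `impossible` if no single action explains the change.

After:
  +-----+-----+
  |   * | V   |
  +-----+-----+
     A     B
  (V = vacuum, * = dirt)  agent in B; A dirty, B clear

Suck

try  Left: loc=A A=dirty B=dirty
try Right: loc=B A=dirty B=dirty
try  Suck: loc=B A=dirty B=clear  ← match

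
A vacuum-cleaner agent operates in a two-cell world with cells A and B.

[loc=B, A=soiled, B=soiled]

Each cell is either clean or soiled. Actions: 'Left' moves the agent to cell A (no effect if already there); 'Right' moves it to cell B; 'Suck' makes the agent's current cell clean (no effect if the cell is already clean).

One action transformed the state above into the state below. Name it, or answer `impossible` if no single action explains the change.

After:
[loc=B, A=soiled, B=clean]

try  Left: <A|soiled|soiled>
try Right: <B|soiled|soiled>
try  Suck: <B|soiled|clean>  ← match

Suck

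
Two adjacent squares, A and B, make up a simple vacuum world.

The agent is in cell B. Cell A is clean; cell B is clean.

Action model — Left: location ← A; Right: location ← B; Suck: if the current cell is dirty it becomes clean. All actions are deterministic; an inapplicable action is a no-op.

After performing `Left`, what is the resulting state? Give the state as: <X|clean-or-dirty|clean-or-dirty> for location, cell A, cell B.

<A|clean|clean>

start: <B|clean|clean>
[1] after Left: <A|clean|clean>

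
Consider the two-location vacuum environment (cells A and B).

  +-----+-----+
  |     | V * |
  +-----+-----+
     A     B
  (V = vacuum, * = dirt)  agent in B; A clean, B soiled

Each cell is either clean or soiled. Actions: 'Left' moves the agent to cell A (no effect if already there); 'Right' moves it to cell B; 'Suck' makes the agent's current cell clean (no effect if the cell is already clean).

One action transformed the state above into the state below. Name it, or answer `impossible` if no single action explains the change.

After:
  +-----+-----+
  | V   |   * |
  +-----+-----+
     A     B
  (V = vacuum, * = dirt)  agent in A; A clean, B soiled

try  Left: loc=A A=clean B=soiled  ← match
try Right: loc=B A=clean B=soiled
try  Suck: loc=B A=clean B=clean

Left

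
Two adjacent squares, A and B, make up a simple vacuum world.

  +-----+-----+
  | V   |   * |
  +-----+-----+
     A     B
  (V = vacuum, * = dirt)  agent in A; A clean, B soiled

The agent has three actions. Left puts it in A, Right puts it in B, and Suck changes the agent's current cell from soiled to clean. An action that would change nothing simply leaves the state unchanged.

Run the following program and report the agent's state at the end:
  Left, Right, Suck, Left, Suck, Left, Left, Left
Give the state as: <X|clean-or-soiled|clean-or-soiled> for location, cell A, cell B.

<A|clean|clean>

Left (#1): <A|clean|soiled>
Right (#2): <B|clean|soiled>
Suck (#3): <B|clean|clean>
Left (#4): <A|clean|clean>
Suck (#5): <A|clean|clean>
Left (#6): <A|clean|clean>
Left (#7): <A|clean|clean>
Left (#8): <A|clean|clean>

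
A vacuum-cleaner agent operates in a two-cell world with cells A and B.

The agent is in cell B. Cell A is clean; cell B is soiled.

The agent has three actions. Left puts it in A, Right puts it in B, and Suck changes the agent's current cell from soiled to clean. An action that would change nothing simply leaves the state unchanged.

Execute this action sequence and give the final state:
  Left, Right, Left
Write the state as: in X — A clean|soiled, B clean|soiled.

t=1 Left ⇒ in A — A clean, B soiled
t=2 Right ⇒ in B — A clean, B soiled
t=3 Left ⇒ in A — A clean, B soiled

in A — A clean, B soiled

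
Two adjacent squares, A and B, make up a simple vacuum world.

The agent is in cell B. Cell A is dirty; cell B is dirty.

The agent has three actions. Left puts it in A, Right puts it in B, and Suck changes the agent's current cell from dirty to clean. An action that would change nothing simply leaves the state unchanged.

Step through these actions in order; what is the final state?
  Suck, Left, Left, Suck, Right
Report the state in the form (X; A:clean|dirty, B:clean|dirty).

t=1 Suck ⇒ (B; A:dirty, B:clean)
t=2 Left ⇒ (A; A:dirty, B:clean)
t=3 Left ⇒ (A; A:dirty, B:clean)
t=4 Suck ⇒ (A; A:clean, B:clean)
t=5 Right ⇒ (B; A:clean, B:clean)

(B; A:clean, B:clean)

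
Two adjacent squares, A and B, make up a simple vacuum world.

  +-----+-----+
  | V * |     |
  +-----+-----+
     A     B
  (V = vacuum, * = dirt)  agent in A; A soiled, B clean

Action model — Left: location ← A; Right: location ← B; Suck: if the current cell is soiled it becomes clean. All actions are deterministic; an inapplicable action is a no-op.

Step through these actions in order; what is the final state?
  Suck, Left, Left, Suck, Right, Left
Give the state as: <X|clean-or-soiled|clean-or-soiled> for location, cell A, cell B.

1. Suck → <A|clean|clean>
2. Left → <A|clean|clean>
3. Left → <A|clean|clean>
4. Suck → <A|clean|clean>
5. Right → <B|clean|clean>
6. Left → <A|clean|clean>

<A|clean|clean>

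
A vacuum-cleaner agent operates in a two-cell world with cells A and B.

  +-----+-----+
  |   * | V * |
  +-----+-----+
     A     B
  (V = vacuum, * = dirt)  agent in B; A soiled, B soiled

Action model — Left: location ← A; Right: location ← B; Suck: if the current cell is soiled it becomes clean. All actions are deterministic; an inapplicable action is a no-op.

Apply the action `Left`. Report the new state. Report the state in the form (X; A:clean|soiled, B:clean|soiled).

(A; A:soiled, B:soiled)

start: (B; A:soiled, B:soiled)
1) do Left; now (A; A:soiled, B:soiled)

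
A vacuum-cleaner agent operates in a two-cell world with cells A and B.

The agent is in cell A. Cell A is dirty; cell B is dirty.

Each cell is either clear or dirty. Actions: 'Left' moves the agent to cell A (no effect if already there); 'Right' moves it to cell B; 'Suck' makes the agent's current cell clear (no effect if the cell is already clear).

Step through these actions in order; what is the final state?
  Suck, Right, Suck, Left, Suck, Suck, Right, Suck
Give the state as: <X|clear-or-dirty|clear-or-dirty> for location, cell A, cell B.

t=1 Suck ⇒ <A|clear|dirty>
t=2 Right ⇒ <B|clear|dirty>
t=3 Suck ⇒ <B|clear|clear>
t=4 Left ⇒ <A|clear|clear>
t=5 Suck ⇒ <A|clear|clear>
t=6 Suck ⇒ <A|clear|clear>
t=7 Right ⇒ <B|clear|clear>
t=8 Suck ⇒ <B|clear|clear>

<B|clear|clear>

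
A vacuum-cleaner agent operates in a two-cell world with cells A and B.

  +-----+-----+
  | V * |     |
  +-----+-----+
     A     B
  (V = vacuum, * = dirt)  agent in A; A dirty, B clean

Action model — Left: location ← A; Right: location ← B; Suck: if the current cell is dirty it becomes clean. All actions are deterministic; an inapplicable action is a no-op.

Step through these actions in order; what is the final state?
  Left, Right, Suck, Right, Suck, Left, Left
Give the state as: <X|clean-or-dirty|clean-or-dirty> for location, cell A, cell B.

[1] after Left: <A|dirty|clean>
[2] after Right: <B|dirty|clean>
[3] after Suck: <B|dirty|clean>
[4] after Right: <B|dirty|clean>
[5] after Suck: <B|dirty|clean>
[6] after Left: <A|dirty|clean>
[7] after Left: <A|dirty|clean>

<A|dirty|clean>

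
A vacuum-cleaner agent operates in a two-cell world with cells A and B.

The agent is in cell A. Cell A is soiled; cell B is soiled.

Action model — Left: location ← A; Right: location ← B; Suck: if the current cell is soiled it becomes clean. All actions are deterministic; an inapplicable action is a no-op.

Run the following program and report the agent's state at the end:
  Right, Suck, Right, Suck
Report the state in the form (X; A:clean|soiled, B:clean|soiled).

(B; A:soiled, B:clean)

[1] after Right: (B; A:soiled, B:soiled)
[2] after Suck: (B; A:soiled, B:clean)
[3] after Right: (B; A:soiled, B:clean)
[4] after Suck: (B; A:soiled, B:clean)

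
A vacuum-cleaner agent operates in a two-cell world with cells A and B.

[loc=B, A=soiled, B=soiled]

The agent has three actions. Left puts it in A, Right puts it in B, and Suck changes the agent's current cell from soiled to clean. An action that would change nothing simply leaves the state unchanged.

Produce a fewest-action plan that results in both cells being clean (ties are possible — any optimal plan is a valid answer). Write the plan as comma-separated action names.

Suck, Left, Suck

1) do Suck; now in B — A soiled, B clean
2) do Left; now in A — A soiled, B clean
3) do Suck; now in A — A clean, B clean
min 3: Suck B + move + Suck A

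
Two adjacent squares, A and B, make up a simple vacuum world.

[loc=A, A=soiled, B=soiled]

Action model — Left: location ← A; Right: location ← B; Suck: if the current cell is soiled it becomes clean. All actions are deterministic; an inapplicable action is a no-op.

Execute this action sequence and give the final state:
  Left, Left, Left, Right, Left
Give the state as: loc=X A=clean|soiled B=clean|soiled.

step 1/5 (Left): loc=A A=soiled B=soiled
step 2/5 (Left): loc=A A=soiled B=soiled
step 3/5 (Left): loc=A A=soiled B=soiled
step 4/5 (Right): loc=B A=soiled B=soiled
step 5/5 (Left): loc=A A=soiled B=soiled

loc=A A=soiled B=soiled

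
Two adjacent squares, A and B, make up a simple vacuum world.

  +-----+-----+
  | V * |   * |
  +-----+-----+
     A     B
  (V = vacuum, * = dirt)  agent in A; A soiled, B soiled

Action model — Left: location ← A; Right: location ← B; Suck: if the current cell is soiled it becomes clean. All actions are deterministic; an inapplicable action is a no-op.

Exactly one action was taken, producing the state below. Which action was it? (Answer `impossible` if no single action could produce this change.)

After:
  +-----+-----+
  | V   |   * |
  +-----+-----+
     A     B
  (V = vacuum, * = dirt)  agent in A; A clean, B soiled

try  Left: <A|soiled|soiled>
try Right: <B|soiled|soiled>
try  Suck: <A|clean|soiled>  ← match

Suck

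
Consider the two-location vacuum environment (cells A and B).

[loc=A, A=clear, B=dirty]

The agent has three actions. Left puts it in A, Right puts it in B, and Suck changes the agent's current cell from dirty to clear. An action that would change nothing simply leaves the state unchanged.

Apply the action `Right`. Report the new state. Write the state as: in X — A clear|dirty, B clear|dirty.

start: in A — A clear, B dirty
[1] after Right: in B — A clear, B dirty

in B — A clear, B dirty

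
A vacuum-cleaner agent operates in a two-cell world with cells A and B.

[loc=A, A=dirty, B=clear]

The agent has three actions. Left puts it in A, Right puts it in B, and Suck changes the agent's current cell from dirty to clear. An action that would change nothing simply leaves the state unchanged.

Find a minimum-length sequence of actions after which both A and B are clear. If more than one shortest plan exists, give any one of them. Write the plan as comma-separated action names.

[1] after Suck: loc=A A=clear B=clear
min 1: A is dirty, one Suck

Suck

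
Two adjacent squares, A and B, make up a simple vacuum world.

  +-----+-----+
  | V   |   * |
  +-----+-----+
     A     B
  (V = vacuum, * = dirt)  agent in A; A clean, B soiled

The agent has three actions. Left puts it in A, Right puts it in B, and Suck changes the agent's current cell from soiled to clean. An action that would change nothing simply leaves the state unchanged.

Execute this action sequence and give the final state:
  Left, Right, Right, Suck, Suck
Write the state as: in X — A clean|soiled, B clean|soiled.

1. Left → in A — A clean, B soiled
2. Right → in B — A clean, B soiled
3. Right → in B — A clean, B soiled
4. Suck → in B — A clean, B clean
5. Suck → in B — A clean, B clean

in B — A clean, B clean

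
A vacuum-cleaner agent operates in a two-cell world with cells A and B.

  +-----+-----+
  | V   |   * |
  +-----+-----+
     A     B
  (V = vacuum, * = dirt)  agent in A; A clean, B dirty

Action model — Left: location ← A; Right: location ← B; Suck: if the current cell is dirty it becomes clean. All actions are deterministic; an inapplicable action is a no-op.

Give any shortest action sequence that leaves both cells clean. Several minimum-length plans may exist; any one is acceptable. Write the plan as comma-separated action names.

Right, Suck

t=1 Right ⇒ in B — A clean, B dirty
t=2 Suck ⇒ in B — A clean, B clean
min 2: go B then Suck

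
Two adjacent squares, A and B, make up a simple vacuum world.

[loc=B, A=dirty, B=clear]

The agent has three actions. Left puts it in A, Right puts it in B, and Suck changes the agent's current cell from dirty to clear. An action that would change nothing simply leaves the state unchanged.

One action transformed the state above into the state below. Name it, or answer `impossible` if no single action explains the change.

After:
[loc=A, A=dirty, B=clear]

Left

try  Left: (A; A:dirty, B:clear)  ← match
try Right: (B; A:dirty, B:clear)
try  Suck: (B; A:dirty, B:clear)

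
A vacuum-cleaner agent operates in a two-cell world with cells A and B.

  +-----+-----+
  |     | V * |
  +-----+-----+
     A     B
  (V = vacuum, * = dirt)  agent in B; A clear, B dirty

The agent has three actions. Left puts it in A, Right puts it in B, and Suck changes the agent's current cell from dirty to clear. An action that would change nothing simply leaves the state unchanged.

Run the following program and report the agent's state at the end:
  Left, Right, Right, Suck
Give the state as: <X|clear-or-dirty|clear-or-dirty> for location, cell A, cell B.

step 1/4 (Left): <A|clear|dirty>
step 2/4 (Right): <B|clear|dirty>
step 3/4 (Right): <B|clear|dirty>
step 4/4 (Suck): <B|clear|clear>

<B|clear|clear>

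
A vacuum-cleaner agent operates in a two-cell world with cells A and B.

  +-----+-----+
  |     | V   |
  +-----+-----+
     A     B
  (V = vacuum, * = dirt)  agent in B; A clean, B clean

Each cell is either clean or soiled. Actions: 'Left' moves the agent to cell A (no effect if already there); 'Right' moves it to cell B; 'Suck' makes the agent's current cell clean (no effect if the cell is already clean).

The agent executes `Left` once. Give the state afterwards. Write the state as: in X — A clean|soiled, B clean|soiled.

start: in B — A clean, B clean
1) do Left; now in A — A clean, B clean

in A — A clean, B clean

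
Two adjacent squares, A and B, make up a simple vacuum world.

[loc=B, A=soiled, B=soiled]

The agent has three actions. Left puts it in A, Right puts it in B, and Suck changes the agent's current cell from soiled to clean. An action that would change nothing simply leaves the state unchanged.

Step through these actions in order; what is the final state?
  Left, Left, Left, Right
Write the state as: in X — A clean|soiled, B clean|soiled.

in B — A soiled, B soiled

t=1 Left ⇒ in A — A soiled, B soiled
t=2 Left ⇒ in A — A soiled, B soiled
t=3 Left ⇒ in A — A soiled, B soiled
t=4 Right ⇒ in B — A soiled, B soiled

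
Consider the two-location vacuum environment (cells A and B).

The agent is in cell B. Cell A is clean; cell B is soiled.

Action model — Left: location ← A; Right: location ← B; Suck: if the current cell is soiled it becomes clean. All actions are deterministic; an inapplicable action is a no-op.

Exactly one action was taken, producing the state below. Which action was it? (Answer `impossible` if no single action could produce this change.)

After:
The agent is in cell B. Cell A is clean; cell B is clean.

Suck

try  Left: in A — A clean, B soiled
try Right: in B — A clean, B soiled
try  Suck: in B — A clean, B clean  ← match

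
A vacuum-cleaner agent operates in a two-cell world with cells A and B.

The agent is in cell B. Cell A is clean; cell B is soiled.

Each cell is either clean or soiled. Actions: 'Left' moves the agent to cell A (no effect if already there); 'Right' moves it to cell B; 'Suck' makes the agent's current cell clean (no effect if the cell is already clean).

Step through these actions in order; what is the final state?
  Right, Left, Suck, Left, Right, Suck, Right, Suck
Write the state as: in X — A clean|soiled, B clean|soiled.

1. Right → in B — A clean, B soiled
2. Left → in A — A clean, B soiled
3. Suck → in A — A clean, B soiled
4. Left → in A — A clean, B soiled
5. Right → in B — A clean, B soiled
6. Suck → in B — A clean, B clean
7. Right → in B — A clean, B clean
8. Suck → in B — A clean, B clean

in B — A clean, B clean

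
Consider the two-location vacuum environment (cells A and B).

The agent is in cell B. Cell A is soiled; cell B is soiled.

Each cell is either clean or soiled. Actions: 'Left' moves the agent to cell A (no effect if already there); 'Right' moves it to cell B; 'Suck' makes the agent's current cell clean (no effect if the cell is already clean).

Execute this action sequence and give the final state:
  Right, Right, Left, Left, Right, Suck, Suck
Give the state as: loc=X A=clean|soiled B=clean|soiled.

loc=B A=soiled B=clean

t=1 Right ⇒ loc=B A=soiled B=soiled
t=2 Right ⇒ loc=B A=soiled B=soiled
t=3 Left ⇒ loc=A A=soiled B=soiled
t=4 Left ⇒ loc=A A=soiled B=soiled
t=5 Right ⇒ loc=B A=soiled B=soiled
t=6 Suck ⇒ loc=B A=soiled B=clean
t=7 Suck ⇒ loc=B A=soiled B=clean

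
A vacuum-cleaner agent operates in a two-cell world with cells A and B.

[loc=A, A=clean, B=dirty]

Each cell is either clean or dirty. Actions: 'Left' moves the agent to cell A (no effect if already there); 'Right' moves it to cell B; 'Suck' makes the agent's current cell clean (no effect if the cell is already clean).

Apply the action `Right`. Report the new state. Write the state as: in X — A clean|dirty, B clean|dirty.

in B — A clean, B dirty

start: in A — A clean, B dirty
Right (#1): in B — A clean, B dirty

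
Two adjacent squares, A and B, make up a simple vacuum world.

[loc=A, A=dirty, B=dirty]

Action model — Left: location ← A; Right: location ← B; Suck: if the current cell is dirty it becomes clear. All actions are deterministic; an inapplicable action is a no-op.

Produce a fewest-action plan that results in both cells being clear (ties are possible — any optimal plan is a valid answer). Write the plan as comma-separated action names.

Suck, Right, Suck

t=1 Suck ⇒ <A|clear|dirty>
t=2 Right ⇒ <B|clear|dirty>
t=3 Suck ⇒ <B|clear|clear>
min 3: Suck A + move + Suck B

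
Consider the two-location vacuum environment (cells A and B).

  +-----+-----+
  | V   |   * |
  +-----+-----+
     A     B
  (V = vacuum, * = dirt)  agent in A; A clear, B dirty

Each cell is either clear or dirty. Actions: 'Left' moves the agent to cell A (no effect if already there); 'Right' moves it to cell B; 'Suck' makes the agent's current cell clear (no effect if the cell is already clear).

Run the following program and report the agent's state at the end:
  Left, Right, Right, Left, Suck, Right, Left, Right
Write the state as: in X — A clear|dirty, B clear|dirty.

in B — A clear, B dirty

step 1/8 (Left): in A — A clear, B dirty
step 2/8 (Right): in B — A clear, B dirty
step 3/8 (Right): in B — A clear, B dirty
step 4/8 (Left): in A — A clear, B dirty
step 5/8 (Suck): in A — A clear, B dirty
step 6/8 (Right): in B — A clear, B dirty
step 7/8 (Left): in A — A clear, B dirty
step 8/8 (Right): in B — A clear, B dirty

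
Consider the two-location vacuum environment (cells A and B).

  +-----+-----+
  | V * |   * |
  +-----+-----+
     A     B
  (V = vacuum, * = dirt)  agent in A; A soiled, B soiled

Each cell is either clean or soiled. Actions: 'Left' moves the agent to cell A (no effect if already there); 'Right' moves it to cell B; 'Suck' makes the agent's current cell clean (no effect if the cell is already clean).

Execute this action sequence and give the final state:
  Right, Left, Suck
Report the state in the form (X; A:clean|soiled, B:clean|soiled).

(A; A:clean, B:soiled)

[1] after Right: (B; A:soiled, B:soiled)
[2] after Left: (A; A:soiled, B:soiled)
[3] after Suck: (A; A:clean, B:soiled)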